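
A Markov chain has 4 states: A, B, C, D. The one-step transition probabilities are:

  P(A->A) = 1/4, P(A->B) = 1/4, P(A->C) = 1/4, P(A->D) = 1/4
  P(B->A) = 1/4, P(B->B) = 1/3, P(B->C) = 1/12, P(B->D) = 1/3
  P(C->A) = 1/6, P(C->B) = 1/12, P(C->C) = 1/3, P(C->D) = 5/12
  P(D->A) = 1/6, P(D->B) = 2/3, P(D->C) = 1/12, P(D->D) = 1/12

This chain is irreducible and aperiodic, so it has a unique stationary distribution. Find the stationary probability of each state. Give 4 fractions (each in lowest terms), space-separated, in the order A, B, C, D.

Answer: 353/1643 597/1643 261/1643 432/1643

Derivation:
The stationary distribution satisfies pi = pi * P, i.e.:
  pi_A = 1/4*pi_A + 1/4*pi_B + 1/6*pi_C + 1/6*pi_D
  pi_B = 1/4*pi_A + 1/3*pi_B + 1/12*pi_C + 2/3*pi_D
  pi_C = 1/4*pi_A + 1/12*pi_B + 1/3*pi_C + 1/12*pi_D
  pi_D = 1/4*pi_A + 1/3*pi_B + 5/12*pi_C + 1/12*pi_D
with normalization: pi_A + pi_B + pi_C + pi_D = 1.

Using the first 3 balance equations plus normalization, the linear system A*pi = b is:
  [-3/4, 1/4, 1/6, 1/6] . pi = 0
  [1/4, -2/3, 1/12, 2/3] . pi = 0
  [1/4, 1/12, -2/3, 1/12] . pi = 0
  [1, 1, 1, 1] . pi = 1

Solving yields:
  pi_A = 353/1643
  pi_B = 597/1643
  pi_C = 261/1643
  pi_D = 432/1643

Verification (pi * P):
  353/1643*1/4 + 597/1643*1/4 + 261/1643*1/6 + 432/1643*1/6 = 353/1643 = pi_A  (ok)
  353/1643*1/4 + 597/1643*1/3 + 261/1643*1/12 + 432/1643*2/3 = 597/1643 = pi_B  (ok)
  353/1643*1/4 + 597/1643*1/12 + 261/1643*1/3 + 432/1643*1/12 = 261/1643 = pi_C  (ok)
  353/1643*1/4 + 597/1643*1/3 + 261/1643*5/12 + 432/1643*1/12 = 432/1643 = pi_D  (ok)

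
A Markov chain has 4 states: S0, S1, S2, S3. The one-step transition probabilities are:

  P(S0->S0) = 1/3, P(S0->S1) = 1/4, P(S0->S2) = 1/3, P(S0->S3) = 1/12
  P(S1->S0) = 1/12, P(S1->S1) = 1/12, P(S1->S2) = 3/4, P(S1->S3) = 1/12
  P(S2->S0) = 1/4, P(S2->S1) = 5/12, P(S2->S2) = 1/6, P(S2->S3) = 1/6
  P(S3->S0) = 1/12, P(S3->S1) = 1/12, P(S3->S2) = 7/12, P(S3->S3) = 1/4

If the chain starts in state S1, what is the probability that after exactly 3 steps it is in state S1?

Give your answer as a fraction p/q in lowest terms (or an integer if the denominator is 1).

Computing P^3 by repeated multiplication:
P^1 =
  S0: [1/3, 1/4, 1/3, 1/12]
  S1: [1/12, 1/12, 3/4, 1/12]
  S2: [1/4, 5/12, 1/6, 1/6]
  S3: [1/12, 1/12, 7/12, 1/4]
P^2 =
  S0: [2/9, 1/4, 29/72, 1/8]
  S1: [11/48, 25/72, 19/72, 23/144]
  S2: [25/144, 13/72, 25/48, 1/8]
  S3: [29/144, 7/24, 1/3, 25/144]
P^3 =
  S0: [89/432, 55/216, 347/864, 119/864]
  S1: [319/1728, 181/864, 91/192, 19/144]
  S2: [41/192, 247/864, 305/864, 85/576]
  S3: [109/576, 197/864, 85/192, 121/864]

(P^3)[S1 -> S1] = 181/864

Answer: 181/864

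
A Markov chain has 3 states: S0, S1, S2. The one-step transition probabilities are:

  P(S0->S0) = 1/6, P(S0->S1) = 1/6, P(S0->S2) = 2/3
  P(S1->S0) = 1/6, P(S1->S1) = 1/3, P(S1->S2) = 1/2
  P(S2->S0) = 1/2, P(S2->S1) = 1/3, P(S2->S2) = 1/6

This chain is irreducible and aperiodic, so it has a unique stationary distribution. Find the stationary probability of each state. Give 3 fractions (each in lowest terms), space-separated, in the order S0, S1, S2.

Answer: 7/23 13/46 19/46

Derivation:
The stationary distribution satisfies pi = pi * P, i.e.:
  pi_S0 = 1/6*pi_S0 + 1/6*pi_S1 + 1/2*pi_S2
  pi_S1 = 1/6*pi_S0 + 1/3*pi_S1 + 1/3*pi_S2
  pi_S2 = 2/3*pi_S0 + 1/2*pi_S1 + 1/6*pi_S2
with normalization: pi_S0 + pi_S1 + pi_S2 = 1.

Using the first 2 balance equations plus normalization, the linear system A*pi = b is:
  [-5/6, 1/6, 1/2] . pi = 0
  [1/6, -2/3, 1/3] . pi = 0
  [1, 1, 1] . pi = 1

Solving yields:
  pi_S0 = 7/23
  pi_S1 = 13/46
  pi_S2 = 19/46

Verification (pi * P):
  7/23*1/6 + 13/46*1/6 + 19/46*1/2 = 7/23 = pi_S0  (ok)
  7/23*1/6 + 13/46*1/3 + 19/46*1/3 = 13/46 = pi_S1  (ok)
  7/23*2/3 + 13/46*1/2 + 19/46*1/6 = 19/46 = pi_S2  (ok)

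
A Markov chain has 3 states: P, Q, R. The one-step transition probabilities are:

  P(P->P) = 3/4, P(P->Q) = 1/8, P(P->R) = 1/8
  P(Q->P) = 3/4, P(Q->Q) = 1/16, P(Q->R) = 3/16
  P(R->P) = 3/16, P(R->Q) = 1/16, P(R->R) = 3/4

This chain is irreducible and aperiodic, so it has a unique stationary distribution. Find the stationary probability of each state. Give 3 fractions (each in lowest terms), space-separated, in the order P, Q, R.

The stationary distribution satisfies pi = pi * P, i.e.:
  pi_P = 3/4*pi_P + 3/4*pi_Q + 3/16*pi_R
  pi_Q = 1/8*pi_P + 1/16*pi_Q + 1/16*pi_R
  pi_R = 1/8*pi_P + 3/16*pi_Q + 3/4*pi_R
with normalization: pi_P + pi_Q + pi_R = 1.

Using the first 2 balance equations plus normalization, the linear system A*pi = b is:
  [-1/4, 3/4, 3/16] . pi = 0
  [1/8, -15/16, 1/16] . pi = 0
  [1, 1, 1] . pi = 1

Solving yields:
  pi_P = 57/103
  pi_Q = 10/103
  pi_R = 36/103

Verification (pi * P):
  57/103*3/4 + 10/103*3/4 + 36/103*3/16 = 57/103 = pi_P  (ok)
  57/103*1/8 + 10/103*1/16 + 36/103*1/16 = 10/103 = pi_Q  (ok)
  57/103*1/8 + 10/103*3/16 + 36/103*3/4 = 36/103 = pi_R  (ok)

Answer: 57/103 10/103 36/103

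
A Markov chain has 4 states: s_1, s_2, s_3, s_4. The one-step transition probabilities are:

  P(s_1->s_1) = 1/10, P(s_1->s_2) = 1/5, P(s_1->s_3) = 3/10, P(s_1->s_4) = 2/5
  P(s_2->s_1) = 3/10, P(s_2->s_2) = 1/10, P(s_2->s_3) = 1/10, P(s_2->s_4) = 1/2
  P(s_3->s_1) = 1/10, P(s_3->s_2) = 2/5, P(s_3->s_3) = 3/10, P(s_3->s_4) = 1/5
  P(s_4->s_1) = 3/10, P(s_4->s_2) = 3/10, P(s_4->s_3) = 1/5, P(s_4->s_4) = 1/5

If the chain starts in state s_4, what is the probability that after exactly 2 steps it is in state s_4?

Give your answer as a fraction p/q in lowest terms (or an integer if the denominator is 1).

Computing P^2 by repeated multiplication:
P^1 =
  s_1: [1/10, 1/5, 3/10, 2/5]
  s_2: [3/10, 1/10, 1/10, 1/2]
  s_3: [1/10, 2/5, 3/10, 1/5]
  s_4: [3/10, 3/10, 1/5, 1/5]
P^2 =
  s_1: [11/50, 7/25, 11/50, 7/25]
  s_2: [11/50, 13/50, 23/100, 29/100]
  s_3: [11/50, 6/25, 1/5, 17/50]
  s_4: [1/5, 23/100, 11/50, 7/20]

(P^2)[s_4 -> s_4] = 7/20

Answer: 7/20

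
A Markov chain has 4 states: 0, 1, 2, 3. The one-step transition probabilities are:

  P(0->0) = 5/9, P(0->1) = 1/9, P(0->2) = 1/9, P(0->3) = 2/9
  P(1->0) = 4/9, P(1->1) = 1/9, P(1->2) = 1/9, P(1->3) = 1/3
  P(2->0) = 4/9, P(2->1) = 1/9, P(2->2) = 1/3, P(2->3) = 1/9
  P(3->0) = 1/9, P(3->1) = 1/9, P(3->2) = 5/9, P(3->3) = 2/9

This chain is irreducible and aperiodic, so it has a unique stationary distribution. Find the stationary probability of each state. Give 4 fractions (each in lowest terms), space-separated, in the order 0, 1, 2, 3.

Answer: 85/201 1/9 157/603 124/603

Derivation:
The stationary distribution satisfies pi = pi * P, i.e.:
  pi_0 = 5/9*pi_0 + 4/9*pi_1 + 4/9*pi_2 + 1/9*pi_3
  pi_1 = 1/9*pi_0 + 1/9*pi_1 + 1/9*pi_2 + 1/9*pi_3
  pi_2 = 1/9*pi_0 + 1/9*pi_1 + 1/3*pi_2 + 5/9*pi_3
  pi_3 = 2/9*pi_0 + 1/3*pi_1 + 1/9*pi_2 + 2/9*pi_3
with normalization: pi_0 + pi_1 + pi_2 + pi_3 = 1.

Using the first 3 balance equations plus normalization, the linear system A*pi = b is:
  [-4/9, 4/9, 4/9, 1/9] . pi = 0
  [1/9, -8/9, 1/9, 1/9] . pi = 0
  [1/9, 1/9, -2/3, 5/9] . pi = 0
  [1, 1, 1, 1] . pi = 1

Solving yields:
  pi_0 = 85/201
  pi_1 = 1/9
  pi_2 = 157/603
  pi_3 = 124/603

Verification (pi * P):
  85/201*5/9 + 1/9*4/9 + 157/603*4/9 + 124/603*1/9 = 85/201 = pi_0  (ok)
  85/201*1/9 + 1/9*1/9 + 157/603*1/9 + 124/603*1/9 = 1/9 = pi_1  (ok)
  85/201*1/9 + 1/9*1/9 + 157/603*1/3 + 124/603*5/9 = 157/603 = pi_2  (ok)
  85/201*2/9 + 1/9*1/3 + 157/603*1/9 + 124/603*2/9 = 124/603 = pi_3  (ok)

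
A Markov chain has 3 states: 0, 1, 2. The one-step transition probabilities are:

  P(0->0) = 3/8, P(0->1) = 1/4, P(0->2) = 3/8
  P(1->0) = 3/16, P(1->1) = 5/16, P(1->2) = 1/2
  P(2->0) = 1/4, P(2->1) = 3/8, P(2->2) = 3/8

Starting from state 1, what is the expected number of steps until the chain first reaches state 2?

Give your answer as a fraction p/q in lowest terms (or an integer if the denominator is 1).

Answer: 104/49

Derivation:
Let h_i = expected steps to first reach 2 from state i.
Boundary: h_2 = 0.
First-step equations for the other states:
  h_0 = 1 + 3/8*h_0 + 1/4*h_1 + 3/8*h_2
  h_1 = 1 + 3/16*h_0 + 5/16*h_1 + 1/2*h_2

Substituting h_2 = 0 and rearranging gives the linear system (I - Q) h = 1:
  [5/8, -1/4] . (h_0, h_1) = 1
  [-3/16, 11/16] . (h_0, h_1) = 1

Solving yields:
  h_0 = 120/49
  h_1 = 104/49

Starting state is 1, so the expected hitting time is h_1 = 104/49.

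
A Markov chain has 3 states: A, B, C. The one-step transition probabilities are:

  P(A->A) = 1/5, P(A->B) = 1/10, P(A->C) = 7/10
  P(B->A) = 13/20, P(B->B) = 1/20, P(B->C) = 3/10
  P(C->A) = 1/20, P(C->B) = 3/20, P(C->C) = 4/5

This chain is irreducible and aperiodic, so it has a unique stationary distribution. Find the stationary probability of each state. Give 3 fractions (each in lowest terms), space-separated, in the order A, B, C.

The stationary distribution satisfies pi = pi * P, i.e.:
  pi_A = 1/5*pi_A + 13/20*pi_B + 1/20*pi_C
  pi_B = 1/10*pi_A + 1/20*pi_B + 3/20*pi_C
  pi_C = 7/10*pi_A + 3/10*pi_B + 4/5*pi_C
with normalization: pi_A + pi_B + pi_C = 1.

Using the first 2 balance equations plus normalization, the linear system A*pi = b is:
  [-4/5, 13/20, 1/20] . pi = 0
  [1/10, -19/20, 3/20] . pi = 0
  [1, 1, 1] . pi = 1

Solving yields:
  pi_A = 29/193
  pi_B = 25/193
  pi_C = 139/193

Verification (pi * P):
  29/193*1/5 + 25/193*13/20 + 139/193*1/20 = 29/193 = pi_A  (ok)
  29/193*1/10 + 25/193*1/20 + 139/193*3/20 = 25/193 = pi_B  (ok)
  29/193*7/10 + 25/193*3/10 + 139/193*4/5 = 139/193 = pi_C  (ok)

Answer: 29/193 25/193 139/193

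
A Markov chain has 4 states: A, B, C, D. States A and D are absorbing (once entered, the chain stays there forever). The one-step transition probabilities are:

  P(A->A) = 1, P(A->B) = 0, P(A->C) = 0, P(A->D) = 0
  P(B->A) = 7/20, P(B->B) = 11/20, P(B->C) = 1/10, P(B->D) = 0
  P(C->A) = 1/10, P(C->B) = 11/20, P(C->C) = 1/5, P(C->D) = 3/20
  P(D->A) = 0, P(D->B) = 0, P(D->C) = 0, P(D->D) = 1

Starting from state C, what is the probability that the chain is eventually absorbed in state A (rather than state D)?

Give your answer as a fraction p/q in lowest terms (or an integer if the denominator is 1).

Let a_i = P(absorbed in A | start in state i).
Boundary conditions: a_A = 1, a_D = 0.
For each transient state i, a_i = sum_j P(i->j) * a_j:
  a_B = 7/20*a_A + 11/20*a_B + 1/10*a_C + 0*a_D
  a_C = 1/10*a_A + 11/20*a_B + 1/5*a_C + 3/20*a_D

Substituting a_A = 1 and a_D = 0, rearrange to (I - Q) a = r where r[i] = P(i -> A):
  [9/20, -1/10] . (a_B, a_C) = 7/20
  [-11/20, 4/5] . (a_B, a_C) = 1/10

Solving yields:
  a_B = 58/61
  a_C = 95/122

Starting state is C, so the absorption probability is a_C = 95/122.

Answer: 95/122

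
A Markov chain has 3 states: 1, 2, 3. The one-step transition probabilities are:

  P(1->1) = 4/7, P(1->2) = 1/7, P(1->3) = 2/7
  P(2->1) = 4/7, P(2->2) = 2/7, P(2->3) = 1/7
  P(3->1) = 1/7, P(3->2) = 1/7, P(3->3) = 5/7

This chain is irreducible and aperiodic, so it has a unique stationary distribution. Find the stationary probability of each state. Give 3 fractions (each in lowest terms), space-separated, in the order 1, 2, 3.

Answer: 3/8 1/6 11/24

Derivation:
The stationary distribution satisfies pi = pi * P, i.e.:
  pi_1 = 4/7*pi_1 + 4/7*pi_2 + 1/7*pi_3
  pi_2 = 1/7*pi_1 + 2/7*pi_2 + 1/7*pi_3
  pi_3 = 2/7*pi_1 + 1/7*pi_2 + 5/7*pi_3
with normalization: pi_1 + pi_2 + pi_3 = 1.

Using the first 2 balance equations plus normalization, the linear system A*pi = b is:
  [-3/7, 4/7, 1/7] . pi = 0
  [1/7, -5/7, 1/7] . pi = 0
  [1, 1, 1] . pi = 1

Solving yields:
  pi_1 = 3/8
  pi_2 = 1/6
  pi_3 = 11/24

Verification (pi * P):
  3/8*4/7 + 1/6*4/7 + 11/24*1/7 = 3/8 = pi_1  (ok)
  3/8*1/7 + 1/6*2/7 + 11/24*1/7 = 1/6 = pi_2  (ok)
  3/8*2/7 + 1/6*1/7 + 11/24*5/7 = 11/24 = pi_3  (ok)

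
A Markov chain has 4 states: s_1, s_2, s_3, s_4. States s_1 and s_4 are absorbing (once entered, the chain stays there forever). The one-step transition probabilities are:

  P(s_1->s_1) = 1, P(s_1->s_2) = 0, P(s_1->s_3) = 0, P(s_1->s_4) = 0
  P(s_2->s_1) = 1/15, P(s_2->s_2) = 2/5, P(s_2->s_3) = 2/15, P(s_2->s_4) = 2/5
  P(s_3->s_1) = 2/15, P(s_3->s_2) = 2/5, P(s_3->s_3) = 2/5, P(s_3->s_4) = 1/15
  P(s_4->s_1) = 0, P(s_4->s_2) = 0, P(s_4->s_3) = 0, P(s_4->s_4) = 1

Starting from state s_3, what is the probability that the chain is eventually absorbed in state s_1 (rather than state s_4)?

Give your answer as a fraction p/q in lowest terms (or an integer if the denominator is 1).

Let a_i = P(absorbed in s_1 | start in state i).
Boundary conditions: a_s_1 = 1, a_s_4 = 0.
For each transient state i, a_i = sum_j P(i->j) * a_j:
  a_s_2 = 1/15*a_s_1 + 2/5*a_s_2 + 2/15*a_s_3 + 2/5*a_s_4
  a_s_3 = 2/15*a_s_1 + 2/5*a_s_2 + 2/5*a_s_3 + 1/15*a_s_4

Substituting a_s_1 = 1 and a_s_4 = 0, rearrange to (I - Q) a = r where r[i] = P(i -> s_1):
  [3/5, -2/15] . (a_s_2, a_s_3) = 1/15
  [-2/5, 3/5] . (a_s_2, a_s_3) = 2/15

Solving yields:
  a_s_2 = 13/69
  a_s_3 = 8/23

Starting state is s_3, so the absorption probability is a_s_3 = 8/23.

Answer: 8/23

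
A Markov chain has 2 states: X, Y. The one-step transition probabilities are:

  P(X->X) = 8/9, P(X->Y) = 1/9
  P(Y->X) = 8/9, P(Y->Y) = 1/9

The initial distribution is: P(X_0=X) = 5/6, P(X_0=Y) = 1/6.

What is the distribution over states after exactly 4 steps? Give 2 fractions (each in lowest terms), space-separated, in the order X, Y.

Propagating the distribution step by step (d_{t+1} = d_t * P):
d_0 = (X=5/6, Y=1/6)
  d_1[X] = 5/6*8/9 + 1/6*8/9 = 8/9
  d_1[Y] = 5/6*1/9 + 1/6*1/9 = 1/9
d_1 = (X=8/9, Y=1/9)
  d_2[X] = 8/9*8/9 + 1/9*8/9 = 8/9
  d_2[Y] = 8/9*1/9 + 1/9*1/9 = 1/9
d_2 = (X=8/9, Y=1/9)
  d_3[X] = 8/9*8/9 + 1/9*8/9 = 8/9
  d_3[Y] = 8/9*1/9 + 1/9*1/9 = 1/9
d_3 = (X=8/9, Y=1/9)
  d_4[X] = 8/9*8/9 + 1/9*8/9 = 8/9
  d_4[Y] = 8/9*1/9 + 1/9*1/9 = 1/9
d_4 = (X=8/9, Y=1/9)

Answer: 8/9 1/9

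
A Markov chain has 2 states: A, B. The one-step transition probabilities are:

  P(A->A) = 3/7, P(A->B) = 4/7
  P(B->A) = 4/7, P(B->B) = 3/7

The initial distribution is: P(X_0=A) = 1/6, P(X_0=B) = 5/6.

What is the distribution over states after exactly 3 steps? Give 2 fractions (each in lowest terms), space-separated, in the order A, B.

Answer: 1031/2058 1027/2058

Derivation:
Propagating the distribution step by step (d_{t+1} = d_t * P):
d_0 = (A=1/6, B=5/6)
  d_1[A] = 1/6*3/7 + 5/6*4/7 = 23/42
  d_1[B] = 1/6*4/7 + 5/6*3/7 = 19/42
d_1 = (A=23/42, B=19/42)
  d_2[A] = 23/42*3/7 + 19/42*4/7 = 145/294
  d_2[B] = 23/42*4/7 + 19/42*3/7 = 149/294
d_2 = (A=145/294, B=149/294)
  d_3[A] = 145/294*3/7 + 149/294*4/7 = 1031/2058
  d_3[B] = 145/294*4/7 + 149/294*3/7 = 1027/2058
d_3 = (A=1031/2058, B=1027/2058)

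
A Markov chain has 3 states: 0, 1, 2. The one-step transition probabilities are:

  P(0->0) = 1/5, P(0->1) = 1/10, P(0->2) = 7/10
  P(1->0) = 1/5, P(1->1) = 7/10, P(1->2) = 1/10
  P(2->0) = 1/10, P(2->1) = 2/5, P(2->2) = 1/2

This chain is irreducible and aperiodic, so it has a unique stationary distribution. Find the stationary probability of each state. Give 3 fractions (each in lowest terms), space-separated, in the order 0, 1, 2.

The stationary distribution satisfies pi = pi * P, i.e.:
  pi_0 = 1/5*pi_0 + 1/5*pi_1 + 1/10*pi_2
  pi_1 = 1/10*pi_0 + 7/10*pi_1 + 2/5*pi_2
  pi_2 = 7/10*pi_0 + 1/10*pi_1 + 1/2*pi_2
with normalization: pi_0 + pi_1 + pi_2 = 1.

Using the first 2 balance equations plus normalization, the linear system A*pi = b is:
  [-4/5, 1/5, 1/10] . pi = 0
  [1/10, -3/10, 2/5] . pi = 0
  [1, 1, 1] . pi = 1

Solving yields:
  pi_0 = 1/6
  pi_1 = 1/2
  pi_2 = 1/3

Verification (pi * P):
  1/6*1/5 + 1/2*1/5 + 1/3*1/10 = 1/6 = pi_0  (ok)
  1/6*1/10 + 1/2*7/10 + 1/3*2/5 = 1/2 = pi_1  (ok)
  1/6*7/10 + 1/2*1/10 + 1/3*1/2 = 1/3 = pi_2  (ok)

Answer: 1/6 1/2 1/3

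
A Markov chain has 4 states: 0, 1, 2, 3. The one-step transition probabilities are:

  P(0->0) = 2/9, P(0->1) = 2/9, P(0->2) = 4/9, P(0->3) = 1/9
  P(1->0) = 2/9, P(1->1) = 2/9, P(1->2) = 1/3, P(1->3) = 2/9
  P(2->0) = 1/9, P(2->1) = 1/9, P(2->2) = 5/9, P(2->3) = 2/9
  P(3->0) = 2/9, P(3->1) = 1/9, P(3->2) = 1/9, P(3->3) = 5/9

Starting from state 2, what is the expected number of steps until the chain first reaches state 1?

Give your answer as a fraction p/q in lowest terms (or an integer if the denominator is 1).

Answer: 147/19

Derivation:
Let h_i = expected steps to first reach 1 from state i.
Boundary: h_1 = 0.
First-step equations for the other states:
  h_0 = 1 + 2/9*h_0 + 2/9*h_1 + 4/9*h_2 + 1/9*h_3
  h_2 = 1 + 1/9*h_0 + 1/9*h_1 + 5/9*h_2 + 2/9*h_3
  h_3 = 1 + 2/9*h_0 + 1/9*h_1 + 1/9*h_2 + 5/9*h_3

Substituting h_1 = 0 and rearranging gives the linear system (I - Q) h = 1:
  [7/9, -4/9, -1/9] . (h_0, h_2, h_3) = 1
  [-1/9, 4/9, -2/9] . (h_0, h_2, h_3) = 1
  [-2/9, -1/9, 4/9] . (h_0, h_2, h_3) = 1

Solving yields:
  h_0 = 129/19
  h_2 = 147/19
  h_3 = 144/19

Starting state is 2, so the expected hitting time is h_2 = 147/19.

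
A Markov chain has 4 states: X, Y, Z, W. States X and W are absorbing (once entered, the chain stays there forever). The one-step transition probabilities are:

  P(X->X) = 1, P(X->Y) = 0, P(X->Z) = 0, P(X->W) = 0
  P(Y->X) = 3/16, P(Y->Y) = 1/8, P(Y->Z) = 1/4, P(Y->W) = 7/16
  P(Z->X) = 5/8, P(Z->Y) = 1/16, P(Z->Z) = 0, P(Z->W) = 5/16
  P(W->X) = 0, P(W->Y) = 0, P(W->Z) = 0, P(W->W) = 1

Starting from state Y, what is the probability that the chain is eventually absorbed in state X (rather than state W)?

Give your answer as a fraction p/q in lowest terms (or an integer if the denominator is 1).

Answer: 2/5

Derivation:
Let a_i = P(absorbed in X | start in state i).
Boundary conditions: a_X = 1, a_W = 0.
For each transient state i, a_i = sum_j P(i->j) * a_j:
  a_Y = 3/16*a_X + 1/8*a_Y + 1/4*a_Z + 7/16*a_W
  a_Z = 5/8*a_X + 1/16*a_Y + 0*a_Z + 5/16*a_W

Substituting a_X = 1 and a_W = 0, rearrange to (I - Q) a = r where r[i] = P(i -> X):
  [7/8, -1/4] . (a_Y, a_Z) = 3/16
  [-1/16, 1] . (a_Y, a_Z) = 5/8

Solving yields:
  a_Y = 2/5
  a_Z = 13/20

Starting state is Y, so the absorption probability is a_Y = 2/5.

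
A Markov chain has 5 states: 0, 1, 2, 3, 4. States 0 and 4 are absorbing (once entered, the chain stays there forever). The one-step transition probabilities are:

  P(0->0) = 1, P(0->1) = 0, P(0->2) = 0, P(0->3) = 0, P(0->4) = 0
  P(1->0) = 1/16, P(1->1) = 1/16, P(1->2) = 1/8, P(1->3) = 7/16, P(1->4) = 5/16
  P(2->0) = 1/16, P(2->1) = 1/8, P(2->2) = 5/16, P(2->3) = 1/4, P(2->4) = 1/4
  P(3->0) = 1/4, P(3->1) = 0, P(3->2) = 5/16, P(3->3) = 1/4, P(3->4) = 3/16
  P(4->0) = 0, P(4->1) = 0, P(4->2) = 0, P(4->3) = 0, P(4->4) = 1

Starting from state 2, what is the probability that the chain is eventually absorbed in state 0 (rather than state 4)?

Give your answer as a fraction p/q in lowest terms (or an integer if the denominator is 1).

Let a_i = P(absorbed in 0 | start in state i).
Boundary conditions: a_0 = 1, a_4 = 0.
For each transient state i, a_i = sum_j P(i->j) * a_j:
  a_1 = 1/16*a_0 + 1/16*a_1 + 1/8*a_2 + 7/16*a_3 + 5/16*a_4
  a_2 = 1/16*a_0 + 1/8*a_1 + 5/16*a_2 + 1/4*a_3 + 1/4*a_4
  a_3 = 1/4*a_0 + 0*a_1 + 5/16*a_2 + 1/4*a_3 + 3/16*a_4

Substituting a_0 = 1 and a_4 = 0, rearrange to (I - Q) a = r where r[i] = P(i -> 0):
  [15/16, -1/8, -7/16] . (a_1, a_2, a_3) = 1/16
  [-1/8, 11/16, -1/4] . (a_1, a_2, a_3) = 1/16
  [0, -5/16, 3/4] . (a_1, a_2, a_3) = 1/4

Solving yields:
  a_1 = 511/1562
  a_2 = 250/781
  a_3 = 729/1562

Starting state is 2, so the absorption probability is a_2 = 250/781.

Answer: 250/781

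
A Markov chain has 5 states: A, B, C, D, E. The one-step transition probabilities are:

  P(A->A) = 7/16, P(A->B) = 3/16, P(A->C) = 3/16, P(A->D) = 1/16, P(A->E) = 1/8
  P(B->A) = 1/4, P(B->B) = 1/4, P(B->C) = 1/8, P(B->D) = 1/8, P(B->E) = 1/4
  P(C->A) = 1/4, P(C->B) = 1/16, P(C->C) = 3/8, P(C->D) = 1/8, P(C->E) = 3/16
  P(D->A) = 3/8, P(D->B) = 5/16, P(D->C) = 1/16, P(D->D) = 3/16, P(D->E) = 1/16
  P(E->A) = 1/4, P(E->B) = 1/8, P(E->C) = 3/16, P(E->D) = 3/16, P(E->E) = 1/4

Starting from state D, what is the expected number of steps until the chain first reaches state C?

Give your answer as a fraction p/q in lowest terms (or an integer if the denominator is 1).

Let h_i = expected steps to first reach C from state i.
Boundary: h_C = 0.
First-step equations for the other states:
  h_A = 1 + 7/16*h_A + 3/16*h_B + 3/16*h_C + 1/16*h_D + 1/8*h_E
  h_B = 1 + 1/4*h_A + 1/4*h_B + 1/8*h_C + 1/8*h_D + 1/4*h_E
  h_D = 1 + 3/8*h_A + 5/16*h_B + 1/16*h_C + 3/16*h_D + 1/16*h_E
  h_E = 1 + 1/4*h_A + 1/8*h_B + 3/16*h_C + 3/16*h_D + 1/4*h_E

Substituting h_C = 0 and rearranging gives the linear system (I - Q) h = 1:
  [9/16, -3/16, -1/16, -1/8] . (h_A, h_B, h_D, h_E) = 1
  [-1/4, 3/4, -1/8, -1/4] . (h_A, h_B, h_D, h_E) = 1
  [-3/8, -5/16, 13/16, -1/16] . (h_A, h_B, h_D, h_E) = 1
  [-1/4, -1/8, -3/16, 3/4] . (h_A, h_B, h_D, h_E) = 1

Solving yields:
  h_A = 329/53
  h_B = 355/53
  h_D = 1138/159
  h_E = 1003/159

Starting state is D, so the expected hitting time is h_D = 1138/159.

Answer: 1138/159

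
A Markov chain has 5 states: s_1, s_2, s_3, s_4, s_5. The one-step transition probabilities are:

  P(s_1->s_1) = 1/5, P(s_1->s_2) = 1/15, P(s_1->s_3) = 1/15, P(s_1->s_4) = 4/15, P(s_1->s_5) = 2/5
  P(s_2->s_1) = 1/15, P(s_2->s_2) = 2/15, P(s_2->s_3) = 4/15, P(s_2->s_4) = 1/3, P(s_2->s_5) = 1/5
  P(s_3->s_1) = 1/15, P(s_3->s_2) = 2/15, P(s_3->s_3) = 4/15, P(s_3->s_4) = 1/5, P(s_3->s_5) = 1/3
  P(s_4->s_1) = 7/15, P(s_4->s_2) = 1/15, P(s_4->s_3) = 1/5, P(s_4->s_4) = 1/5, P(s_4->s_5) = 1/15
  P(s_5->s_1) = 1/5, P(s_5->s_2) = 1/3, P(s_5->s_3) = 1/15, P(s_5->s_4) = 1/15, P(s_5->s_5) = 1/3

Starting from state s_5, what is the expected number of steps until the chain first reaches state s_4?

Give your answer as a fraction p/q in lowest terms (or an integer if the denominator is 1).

Let h_i = expected steps to first reach s_4 from state i.
Boundary: h_s_4 = 0.
First-step equations for the other states:
  h_s_1 = 1 + 1/5*h_s_1 + 1/15*h_s_2 + 1/15*h_s_3 + 4/15*h_s_4 + 2/5*h_s_5
  h_s_2 = 1 + 1/15*h_s_1 + 2/15*h_s_2 + 4/15*h_s_3 + 1/3*h_s_4 + 1/5*h_s_5
  h_s_3 = 1 + 1/15*h_s_1 + 2/15*h_s_2 + 4/15*h_s_3 + 1/5*h_s_4 + 1/3*h_s_5
  h_s_5 = 1 + 1/5*h_s_1 + 1/3*h_s_2 + 1/15*h_s_3 + 1/15*h_s_4 + 1/3*h_s_5

Substituting h_s_4 = 0 and rearranging gives the linear system (I - Q) h = 1:
  [4/5, -1/15, -1/15, -2/5] . (h_s_1, h_s_2, h_s_3, h_s_5) = 1
  [-1/15, 13/15, -4/15, -1/5] . (h_s_1, h_s_2, h_s_3, h_s_5) = 1
  [-1/15, -2/15, 11/15, -1/3] . (h_s_1, h_s_2, h_s_3, h_s_5) = 1
  [-1/5, -1/3, -1/15, 2/3] . (h_s_1, h_s_2, h_s_3, h_s_5) = 1

Solving yields:
  h_s_1 = 20970/4259
  h_s_2 = 38025/8518
  h_s_3 = 44535/8518
  h_s_5 = 48825/8518

Starting state is s_5, so the expected hitting time is h_s_5 = 48825/8518.

Answer: 48825/8518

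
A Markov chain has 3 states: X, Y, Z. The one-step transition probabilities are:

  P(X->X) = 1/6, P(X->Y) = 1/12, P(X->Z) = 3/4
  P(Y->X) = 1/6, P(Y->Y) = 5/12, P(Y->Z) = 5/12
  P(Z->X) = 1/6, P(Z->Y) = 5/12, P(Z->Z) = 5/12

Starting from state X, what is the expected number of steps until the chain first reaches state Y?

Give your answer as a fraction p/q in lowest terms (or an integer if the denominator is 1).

Answer: 48/13

Derivation:
Let h_i = expected steps to first reach Y from state i.
Boundary: h_Y = 0.
First-step equations for the other states:
  h_X = 1 + 1/6*h_X + 1/12*h_Y + 3/4*h_Z
  h_Z = 1 + 1/6*h_X + 5/12*h_Y + 5/12*h_Z

Substituting h_Y = 0 and rearranging gives the linear system (I - Q) h = 1:
  [5/6, -3/4] . (h_X, h_Z) = 1
  [-1/6, 7/12] . (h_X, h_Z) = 1

Solving yields:
  h_X = 48/13
  h_Z = 36/13

Starting state is X, so the expected hitting time is h_X = 48/13.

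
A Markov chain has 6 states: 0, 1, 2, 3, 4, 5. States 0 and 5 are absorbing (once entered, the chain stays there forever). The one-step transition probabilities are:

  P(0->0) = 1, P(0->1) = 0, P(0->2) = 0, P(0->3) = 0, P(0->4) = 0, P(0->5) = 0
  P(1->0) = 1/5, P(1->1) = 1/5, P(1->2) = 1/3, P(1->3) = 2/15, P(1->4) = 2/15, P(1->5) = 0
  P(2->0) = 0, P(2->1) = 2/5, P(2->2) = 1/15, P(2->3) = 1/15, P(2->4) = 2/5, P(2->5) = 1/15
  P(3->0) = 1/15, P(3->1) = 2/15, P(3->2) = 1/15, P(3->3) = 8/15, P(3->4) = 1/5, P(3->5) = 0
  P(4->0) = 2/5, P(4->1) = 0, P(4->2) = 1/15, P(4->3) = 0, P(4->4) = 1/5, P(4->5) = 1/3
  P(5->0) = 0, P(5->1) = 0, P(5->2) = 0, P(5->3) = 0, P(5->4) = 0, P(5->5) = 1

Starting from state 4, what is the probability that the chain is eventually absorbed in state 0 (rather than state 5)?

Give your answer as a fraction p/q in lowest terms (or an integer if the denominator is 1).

Let a_i = P(absorbed in 0 | start in state i).
Boundary conditions: a_0 = 1, a_5 = 0.
For each transient state i, a_i = sum_j P(i->j) * a_j:
  a_1 = 1/5*a_0 + 1/5*a_1 + 1/3*a_2 + 2/15*a_3 + 2/15*a_4 + 0*a_5
  a_2 = 0*a_0 + 2/5*a_1 + 1/15*a_2 + 1/15*a_3 + 2/5*a_4 + 1/15*a_5
  a_3 = 1/15*a_0 + 2/15*a_1 + 1/15*a_2 + 8/15*a_3 + 1/5*a_4 + 0*a_5
  a_4 = 2/5*a_0 + 0*a_1 + 1/15*a_2 + 0*a_3 + 1/5*a_4 + 1/3*a_5

Substituting a_0 = 1 and a_5 = 0, rearrange to (I - Q) a = r where r[i] = P(i -> 0):
  [4/5, -1/3, -2/15, -2/15] . (a_1, a_2, a_3, a_4) = 1/5
  [-2/5, 14/15, -1/15, -2/5] . (a_1, a_2, a_3, a_4) = 0
  [-2/15, -1/15, 7/15, -1/5] . (a_1, a_2, a_3, a_4) = 1/15
  [0, -1/15, 0, 4/5] . (a_1, a_2, a_3, a_4) = 2/5

Solving yields:
  a_1 = 6833/9872
  a_2 = 357/617
  a_3 = 3249/4936
  a_4 = 1353/2468

Starting state is 4, so the absorption probability is a_4 = 1353/2468.

Answer: 1353/2468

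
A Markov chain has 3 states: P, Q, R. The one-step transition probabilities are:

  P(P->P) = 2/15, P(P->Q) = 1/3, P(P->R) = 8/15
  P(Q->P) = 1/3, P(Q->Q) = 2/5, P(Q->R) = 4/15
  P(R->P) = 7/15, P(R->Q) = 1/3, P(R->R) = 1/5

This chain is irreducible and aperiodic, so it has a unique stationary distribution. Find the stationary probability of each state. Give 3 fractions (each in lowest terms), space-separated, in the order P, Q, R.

Answer: 11/35 5/14 23/70

Derivation:
The stationary distribution satisfies pi = pi * P, i.e.:
  pi_P = 2/15*pi_P + 1/3*pi_Q + 7/15*pi_R
  pi_Q = 1/3*pi_P + 2/5*pi_Q + 1/3*pi_R
  pi_R = 8/15*pi_P + 4/15*pi_Q + 1/5*pi_R
with normalization: pi_P + pi_Q + pi_R = 1.

Using the first 2 balance equations plus normalization, the linear system A*pi = b is:
  [-13/15, 1/3, 7/15] . pi = 0
  [1/3, -3/5, 1/3] . pi = 0
  [1, 1, 1] . pi = 1

Solving yields:
  pi_P = 11/35
  pi_Q = 5/14
  pi_R = 23/70

Verification (pi * P):
  11/35*2/15 + 5/14*1/3 + 23/70*7/15 = 11/35 = pi_P  (ok)
  11/35*1/3 + 5/14*2/5 + 23/70*1/3 = 5/14 = pi_Q  (ok)
  11/35*8/15 + 5/14*4/15 + 23/70*1/5 = 23/70 = pi_R  (ok)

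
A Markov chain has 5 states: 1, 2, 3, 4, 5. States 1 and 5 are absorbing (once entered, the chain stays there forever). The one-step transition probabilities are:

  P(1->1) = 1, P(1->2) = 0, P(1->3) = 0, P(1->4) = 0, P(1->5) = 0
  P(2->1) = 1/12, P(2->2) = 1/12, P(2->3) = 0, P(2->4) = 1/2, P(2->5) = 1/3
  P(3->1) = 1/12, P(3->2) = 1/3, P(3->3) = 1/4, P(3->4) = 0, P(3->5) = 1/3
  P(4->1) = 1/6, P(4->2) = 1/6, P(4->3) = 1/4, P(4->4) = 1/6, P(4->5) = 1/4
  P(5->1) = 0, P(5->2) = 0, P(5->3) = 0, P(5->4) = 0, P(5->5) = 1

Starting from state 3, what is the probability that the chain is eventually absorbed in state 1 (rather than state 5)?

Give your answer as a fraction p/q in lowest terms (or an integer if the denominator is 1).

Answer: 31/135

Derivation:
Let a_i = P(absorbed in 1 | start in state i).
Boundary conditions: a_1 = 1, a_5 = 0.
For each transient state i, a_i = sum_j P(i->j) * a_j:
  a_2 = 1/12*a_1 + 1/12*a_2 + 0*a_3 + 1/2*a_4 + 1/3*a_5
  a_3 = 1/12*a_1 + 1/3*a_2 + 1/4*a_3 + 0*a_4 + 1/3*a_5
  a_4 = 1/6*a_1 + 1/6*a_2 + 1/4*a_3 + 1/6*a_4 + 1/4*a_5

Substituting a_1 = 1 and a_5 = 0, rearrange to (I - Q) a = r where r[i] = P(i -> 1):
  [11/12, 0, -1/2] . (a_2, a_3, a_4) = 1/12
  [-1/3, 3/4, 0] . (a_2, a_3, a_4) = 1/12
  [-1/6, -1/4, 5/6] . (a_2, a_3, a_4) = 1/6

Solving yields:
  a_2 = 4/15
  a_3 = 31/135
  a_4 = 29/90

Starting state is 3, so the absorption probability is a_3 = 31/135.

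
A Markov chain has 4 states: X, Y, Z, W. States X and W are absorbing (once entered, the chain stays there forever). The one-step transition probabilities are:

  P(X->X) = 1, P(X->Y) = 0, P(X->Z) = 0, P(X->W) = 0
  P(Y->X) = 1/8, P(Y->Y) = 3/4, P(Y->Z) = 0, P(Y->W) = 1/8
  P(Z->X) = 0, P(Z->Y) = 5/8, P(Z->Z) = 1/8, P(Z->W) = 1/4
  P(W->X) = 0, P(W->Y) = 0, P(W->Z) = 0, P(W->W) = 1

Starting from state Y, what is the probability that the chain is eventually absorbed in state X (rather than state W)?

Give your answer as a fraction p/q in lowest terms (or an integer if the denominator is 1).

Answer: 1/2

Derivation:
Let a_i = P(absorbed in X | start in state i).
Boundary conditions: a_X = 1, a_W = 0.
For each transient state i, a_i = sum_j P(i->j) * a_j:
  a_Y = 1/8*a_X + 3/4*a_Y + 0*a_Z + 1/8*a_W
  a_Z = 0*a_X + 5/8*a_Y + 1/8*a_Z + 1/4*a_W

Substituting a_X = 1 and a_W = 0, rearrange to (I - Q) a = r where r[i] = P(i -> X):
  [1/4, 0] . (a_Y, a_Z) = 1/8
  [-5/8, 7/8] . (a_Y, a_Z) = 0

Solving yields:
  a_Y = 1/2
  a_Z = 5/14

Starting state is Y, so the absorption probability is a_Y = 1/2.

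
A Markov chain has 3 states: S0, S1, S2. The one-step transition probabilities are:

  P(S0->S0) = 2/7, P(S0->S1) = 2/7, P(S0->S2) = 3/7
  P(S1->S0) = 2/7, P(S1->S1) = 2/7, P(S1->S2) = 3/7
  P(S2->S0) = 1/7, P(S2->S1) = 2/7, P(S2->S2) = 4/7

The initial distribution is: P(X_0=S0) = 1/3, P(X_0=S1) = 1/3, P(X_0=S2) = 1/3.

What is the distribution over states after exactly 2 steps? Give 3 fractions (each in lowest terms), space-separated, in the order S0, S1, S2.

Propagating the distribution step by step (d_{t+1} = d_t * P):
d_0 = (S0=1/3, S1=1/3, S2=1/3)
  d_1[S0] = 1/3*2/7 + 1/3*2/7 + 1/3*1/7 = 5/21
  d_1[S1] = 1/3*2/7 + 1/3*2/7 + 1/3*2/7 = 2/7
  d_1[S2] = 1/3*3/7 + 1/3*3/7 + 1/3*4/7 = 10/21
d_1 = (S0=5/21, S1=2/7, S2=10/21)
  d_2[S0] = 5/21*2/7 + 2/7*2/7 + 10/21*1/7 = 32/147
  d_2[S1] = 5/21*2/7 + 2/7*2/7 + 10/21*2/7 = 2/7
  d_2[S2] = 5/21*3/7 + 2/7*3/7 + 10/21*4/7 = 73/147
d_2 = (S0=32/147, S1=2/7, S2=73/147)

Answer: 32/147 2/7 73/147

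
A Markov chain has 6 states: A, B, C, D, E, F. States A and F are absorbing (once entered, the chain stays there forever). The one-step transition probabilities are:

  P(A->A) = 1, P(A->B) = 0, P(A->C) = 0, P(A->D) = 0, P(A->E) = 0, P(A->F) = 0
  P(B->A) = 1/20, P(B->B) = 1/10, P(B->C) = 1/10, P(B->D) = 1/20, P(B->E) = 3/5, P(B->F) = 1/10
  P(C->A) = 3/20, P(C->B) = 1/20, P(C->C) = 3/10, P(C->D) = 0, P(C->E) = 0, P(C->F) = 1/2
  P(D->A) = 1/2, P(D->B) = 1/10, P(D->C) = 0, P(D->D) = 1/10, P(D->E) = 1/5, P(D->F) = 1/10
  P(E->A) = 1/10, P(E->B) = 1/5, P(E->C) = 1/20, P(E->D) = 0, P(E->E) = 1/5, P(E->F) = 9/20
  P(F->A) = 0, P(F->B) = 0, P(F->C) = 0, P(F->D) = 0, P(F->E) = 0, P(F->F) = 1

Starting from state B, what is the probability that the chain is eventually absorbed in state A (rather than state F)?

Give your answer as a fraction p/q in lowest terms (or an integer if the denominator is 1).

Answer: 3705/14753

Derivation:
Let a_i = P(absorbed in A | start in state i).
Boundary conditions: a_A = 1, a_F = 0.
For each transient state i, a_i = sum_j P(i->j) * a_j:
  a_B = 1/20*a_A + 1/10*a_B + 1/10*a_C + 1/20*a_D + 3/5*a_E + 1/10*a_F
  a_C = 3/20*a_A + 1/20*a_B + 3/10*a_C + 0*a_D + 0*a_E + 1/2*a_F
  a_D = 1/2*a_A + 1/10*a_B + 0*a_C + 1/10*a_D + 1/5*a_E + 1/10*a_F
  a_E = 1/10*a_A + 1/5*a_B + 1/20*a_C + 0*a_D + 1/5*a_E + 9/20*a_F

Substituting a_A = 1 and a_F = 0, rearrange to (I - Q) a = r where r[i] = P(i -> A):
  [9/10, -1/10, -1/20, -3/5] . (a_B, a_C, a_D, a_E) = 1/20
  [-1/20, 7/10, 0, 0] . (a_B, a_C, a_D, a_E) = 3/20
  [-1/10, 0, 9/10, -1/5] . (a_B, a_C, a_D, a_E) = 1/2
  [-1/5, -1/20, 0, 4/5] . (a_B, a_C, a_D, a_E) = 1/10

Solving yields:
  a_B = 3705/14753
  a_C = 3426/14753
  a_D = 9271/14753
  a_E = 5969/29506

Starting state is B, so the absorption probability is a_B = 3705/14753.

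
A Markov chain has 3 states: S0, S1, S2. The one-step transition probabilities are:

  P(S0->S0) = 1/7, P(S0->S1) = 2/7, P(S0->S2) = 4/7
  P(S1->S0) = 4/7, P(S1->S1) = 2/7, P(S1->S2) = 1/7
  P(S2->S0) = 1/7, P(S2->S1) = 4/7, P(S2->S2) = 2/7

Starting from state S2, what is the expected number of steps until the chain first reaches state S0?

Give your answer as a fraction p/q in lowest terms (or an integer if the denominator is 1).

Answer: 3

Derivation:
Let h_i = expected steps to first reach S0 from state i.
Boundary: h_S0 = 0.
First-step equations for the other states:
  h_S1 = 1 + 4/7*h_S0 + 2/7*h_S1 + 1/7*h_S2
  h_S2 = 1 + 1/7*h_S0 + 4/7*h_S1 + 2/7*h_S2

Substituting h_S0 = 0 and rearranging gives the linear system (I - Q) h = 1:
  [5/7, -1/7] . (h_S1, h_S2) = 1
  [-4/7, 5/7] . (h_S1, h_S2) = 1

Solving yields:
  h_S1 = 2
  h_S2 = 3

Starting state is S2, so the expected hitting time is h_S2 = 3.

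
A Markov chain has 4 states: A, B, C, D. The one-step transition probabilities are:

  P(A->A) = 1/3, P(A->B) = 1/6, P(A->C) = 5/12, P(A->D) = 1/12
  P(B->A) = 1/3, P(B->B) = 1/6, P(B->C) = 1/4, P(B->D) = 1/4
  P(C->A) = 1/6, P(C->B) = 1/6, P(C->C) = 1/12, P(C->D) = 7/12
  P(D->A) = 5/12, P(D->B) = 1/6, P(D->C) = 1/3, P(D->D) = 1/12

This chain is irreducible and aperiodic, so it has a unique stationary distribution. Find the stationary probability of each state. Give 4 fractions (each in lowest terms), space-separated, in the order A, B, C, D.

The stationary distribution satisfies pi = pi * P, i.e.:
  pi_A = 1/3*pi_A + 1/3*pi_B + 1/6*pi_C + 5/12*pi_D
  pi_B = 1/6*pi_A + 1/6*pi_B + 1/6*pi_C + 1/6*pi_D
  pi_C = 5/12*pi_A + 1/4*pi_B + 1/12*pi_C + 1/3*pi_D
  pi_D = 1/12*pi_A + 1/4*pi_B + 7/12*pi_C + 1/12*pi_D
with normalization: pi_A + pi_B + pi_C + pi_D = 1.

Using the first 3 balance equations plus normalization, the linear system A*pi = b is:
  [-2/3, 1/3, 1/6, 5/12] . pi = 0
  [1/6, -5/6, 1/6, 1/6] . pi = 0
  [5/12, 1/4, -11/12, 1/3] . pi = 0
  [1, 1, 1, 1] . pi = 1

Solving yields:
  pi_A = 61/198
  pi_B = 1/6
  pi_C = 82/297
  pi_D = 74/297

Verification (pi * P):
  61/198*1/3 + 1/6*1/3 + 82/297*1/6 + 74/297*5/12 = 61/198 = pi_A  (ok)
  61/198*1/6 + 1/6*1/6 + 82/297*1/6 + 74/297*1/6 = 1/6 = pi_B  (ok)
  61/198*5/12 + 1/6*1/4 + 82/297*1/12 + 74/297*1/3 = 82/297 = pi_C  (ok)
  61/198*1/12 + 1/6*1/4 + 82/297*7/12 + 74/297*1/12 = 74/297 = pi_D  (ok)

Answer: 61/198 1/6 82/297 74/297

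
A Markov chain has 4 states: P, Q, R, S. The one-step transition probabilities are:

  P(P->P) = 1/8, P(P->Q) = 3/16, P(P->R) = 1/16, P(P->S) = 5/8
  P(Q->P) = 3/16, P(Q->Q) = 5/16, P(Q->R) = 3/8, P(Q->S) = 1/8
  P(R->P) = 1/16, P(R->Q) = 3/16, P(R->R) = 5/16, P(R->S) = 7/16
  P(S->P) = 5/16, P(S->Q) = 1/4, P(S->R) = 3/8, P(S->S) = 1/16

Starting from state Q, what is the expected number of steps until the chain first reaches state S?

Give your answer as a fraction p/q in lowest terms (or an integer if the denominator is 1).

Answer: 496/145

Derivation:
Let h_i = expected steps to first reach S from state i.
Boundary: h_S = 0.
First-step equations for the other states:
  h_P = 1 + 1/8*h_P + 3/16*h_Q + 1/16*h_R + 5/8*h_S
  h_Q = 1 + 3/16*h_P + 5/16*h_Q + 3/8*h_R + 1/8*h_S
  h_R = 1 + 1/16*h_P + 3/16*h_Q + 5/16*h_R + 7/16*h_S

Substituting h_S = 0 and rearranging gives the linear system (I - Q) h = 1:
  [7/8, -3/16, -1/16] . (h_P, h_Q, h_R) = 1
  [-3/16, 11/16, -3/8] . (h_P, h_Q, h_R) = 1
  [-1/16, -3/16, 11/16] . (h_P, h_Q, h_R) = 1

Solving yields:
  h_P = 896/435
  h_Q = 496/145
  h_R = 224/87

Starting state is Q, so the expected hitting time is h_Q = 496/145.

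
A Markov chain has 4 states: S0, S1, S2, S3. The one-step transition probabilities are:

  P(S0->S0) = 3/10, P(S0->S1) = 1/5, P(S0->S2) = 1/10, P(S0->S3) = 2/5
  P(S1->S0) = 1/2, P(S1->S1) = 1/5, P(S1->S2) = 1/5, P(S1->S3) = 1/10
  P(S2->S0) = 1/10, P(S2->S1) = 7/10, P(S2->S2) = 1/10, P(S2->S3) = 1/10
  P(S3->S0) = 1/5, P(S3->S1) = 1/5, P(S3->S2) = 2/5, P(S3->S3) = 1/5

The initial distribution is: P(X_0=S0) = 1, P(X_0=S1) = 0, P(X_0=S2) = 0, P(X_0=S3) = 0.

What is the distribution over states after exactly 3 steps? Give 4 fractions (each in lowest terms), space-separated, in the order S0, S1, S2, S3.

Propagating the distribution step by step (d_{t+1} = d_t * P):
d_0 = (S0=1, S1=0, S2=0, S3=0)
  d_1[S0] = 1*3/10 + 0*1/2 + 0*1/10 + 0*1/5 = 3/10
  d_1[S1] = 1*1/5 + 0*1/5 + 0*7/10 + 0*1/5 = 1/5
  d_1[S2] = 1*1/10 + 0*1/5 + 0*1/10 + 0*2/5 = 1/10
  d_1[S3] = 1*2/5 + 0*1/10 + 0*1/10 + 0*1/5 = 2/5
d_1 = (S0=3/10, S1=1/5, S2=1/10, S3=2/5)
  d_2[S0] = 3/10*3/10 + 1/5*1/2 + 1/10*1/10 + 2/5*1/5 = 7/25
  d_2[S1] = 3/10*1/5 + 1/5*1/5 + 1/10*7/10 + 2/5*1/5 = 1/4
  d_2[S2] = 3/10*1/10 + 1/5*1/5 + 1/10*1/10 + 2/5*2/5 = 6/25
  d_2[S3] = 3/10*2/5 + 1/5*1/10 + 1/10*1/10 + 2/5*1/5 = 23/100
d_2 = (S0=7/25, S1=1/4, S2=6/25, S3=23/100)
  d_3[S0] = 7/25*3/10 + 1/4*1/2 + 6/25*1/10 + 23/100*1/5 = 279/1000
  d_3[S1] = 7/25*1/5 + 1/4*1/5 + 6/25*7/10 + 23/100*1/5 = 8/25
  d_3[S2] = 7/25*1/10 + 1/4*1/5 + 6/25*1/10 + 23/100*2/5 = 97/500
  d_3[S3] = 7/25*2/5 + 1/4*1/10 + 6/25*1/10 + 23/100*1/5 = 207/1000
d_3 = (S0=279/1000, S1=8/25, S2=97/500, S3=207/1000)

Answer: 279/1000 8/25 97/500 207/1000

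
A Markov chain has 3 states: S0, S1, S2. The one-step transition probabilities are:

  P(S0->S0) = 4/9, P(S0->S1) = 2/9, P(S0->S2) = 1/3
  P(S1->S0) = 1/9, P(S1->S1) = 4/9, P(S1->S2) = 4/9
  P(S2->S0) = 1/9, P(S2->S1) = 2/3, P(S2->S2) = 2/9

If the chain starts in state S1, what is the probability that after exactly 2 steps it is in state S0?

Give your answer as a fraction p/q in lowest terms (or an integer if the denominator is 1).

Answer: 4/27

Derivation:
Computing P^2 by repeated multiplication:
P^1 =
  S0: [4/9, 2/9, 1/3]
  S1: [1/9, 4/9, 4/9]
  S2: [1/9, 2/3, 2/9]
P^2 =
  S0: [7/27, 34/81, 26/81]
  S1: [4/27, 14/27, 1/3]
  S2: [4/27, 38/81, 31/81]

(P^2)[S1 -> S0] = 4/27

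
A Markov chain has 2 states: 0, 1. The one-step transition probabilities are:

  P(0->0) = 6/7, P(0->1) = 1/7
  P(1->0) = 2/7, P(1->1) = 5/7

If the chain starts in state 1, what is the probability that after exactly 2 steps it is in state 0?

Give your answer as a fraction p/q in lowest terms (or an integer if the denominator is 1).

Computing P^2 by repeated multiplication:
P^1 =
  0: [6/7, 1/7]
  1: [2/7, 5/7]
P^2 =
  0: [38/49, 11/49]
  1: [22/49, 27/49]

(P^2)[1 -> 0] = 22/49

Answer: 22/49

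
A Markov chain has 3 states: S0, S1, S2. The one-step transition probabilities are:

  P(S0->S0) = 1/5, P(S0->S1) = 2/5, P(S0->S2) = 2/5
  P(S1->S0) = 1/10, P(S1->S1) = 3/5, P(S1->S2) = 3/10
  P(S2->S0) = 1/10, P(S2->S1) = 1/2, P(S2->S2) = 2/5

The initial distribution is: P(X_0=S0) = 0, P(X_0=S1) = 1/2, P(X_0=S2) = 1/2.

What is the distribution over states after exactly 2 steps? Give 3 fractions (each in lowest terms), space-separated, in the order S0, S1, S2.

Propagating the distribution step by step (d_{t+1} = d_t * P):
d_0 = (S0=0, S1=1/2, S2=1/2)
  d_1[S0] = 0*1/5 + 1/2*1/10 + 1/2*1/10 = 1/10
  d_1[S1] = 0*2/5 + 1/2*3/5 + 1/2*1/2 = 11/20
  d_1[S2] = 0*2/5 + 1/2*3/10 + 1/2*2/5 = 7/20
d_1 = (S0=1/10, S1=11/20, S2=7/20)
  d_2[S0] = 1/10*1/5 + 11/20*1/10 + 7/20*1/10 = 11/100
  d_2[S1] = 1/10*2/5 + 11/20*3/5 + 7/20*1/2 = 109/200
  d_2[S2] = 1/10*2/5 + 11/20*3/10 + 7/20*2/5 = 69/200
d_2 = (S0=11/100, S1=109/200, S2=69/200)

Answer: 11/100 109/200 69/200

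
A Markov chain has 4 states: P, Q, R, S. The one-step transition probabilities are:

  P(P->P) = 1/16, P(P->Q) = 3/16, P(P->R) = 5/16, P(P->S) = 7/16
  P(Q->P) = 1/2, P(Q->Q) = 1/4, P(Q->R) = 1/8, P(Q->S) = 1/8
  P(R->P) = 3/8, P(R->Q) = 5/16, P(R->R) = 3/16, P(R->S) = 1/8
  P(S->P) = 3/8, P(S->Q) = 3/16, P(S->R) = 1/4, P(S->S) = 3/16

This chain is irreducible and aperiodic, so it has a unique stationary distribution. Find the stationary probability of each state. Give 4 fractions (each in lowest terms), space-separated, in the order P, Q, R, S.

The stationary distribution satisfies pi = pi * P, i.e.:
  pi_P = 1/16*pi_P + 1/2*pi_Q + 3/8*pi_R + 3/8*pi_S
  pi_Q = 3/16*pi_P + 1/4*pi_Q + 5/16*pi_R + 3/16*pi_S
  pi_R = 5/16*pi_P + 1/8*pi_Q + 3/16*pi_R + 1/4*pi_S
  pi_S = 7/16*pi_P + 1/8*pi_Q + 1/8*pi_R + 3/16*pi_S
with normalization: pi_P + pi_Q + pi_R + pi_S = 1.

Using the first 3 balance equations plus normalization, the linear system A*pi = b is:
  [-15/16, 1/2, 3/8, 3/8] . pi = 0
  [3/16, -3/4, 5/16, 3/16] . pi = 0
  [5/16, 1/8, -13/16, 1/4] . pi = 0
  [1, 1, 1, 1] . pi = 1

Solving yields:
  pi_P = 1672/5435
  pi_Q = 1251/5435
  pi_R = 246/1087
  pi_S = 1282/5435

Verification (pi * P):
  1672/5435*1/16 + 1251/5435*1/2 + 246/1087*3/8 + 1282/5435*3/8 = 1672/5435 = pi_P  (ok)
  1672/5435*3/16 + 1251/5435*1/4 + 246/1087*5/16 + 1282/5435*3/16 = 1251/5435 = pi_Q  (ok)
  1672/5435*5/16 + 1251/5435*1/8 + 246/1087*3/16 + 1282/5435*1/4 = 246/1087 = pi_R  (ok)
  1672/5435*7/16 + 1251/5435*1/8 + 246/1087*1/8 + 1282/5435*3/16 = 1282/5435 = pi_S  (ok)

Answer: 1672/5435 1251/5435 246/1087 1282/5435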